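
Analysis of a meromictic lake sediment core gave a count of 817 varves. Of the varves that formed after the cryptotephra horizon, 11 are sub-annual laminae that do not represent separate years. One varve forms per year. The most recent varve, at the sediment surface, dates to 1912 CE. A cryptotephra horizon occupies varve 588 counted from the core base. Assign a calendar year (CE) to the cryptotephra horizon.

817 − 588 = 229 varves lie beyond the cryptotephra horizon toward the sediment surface.
229 − 11 false = 218 true varves after the cryptotephra horizon.
The varve at the sediment surface is 1912 CE, so the cryptotephra horizon dates to 1912 − 218 = 1694 CE.

1694 CE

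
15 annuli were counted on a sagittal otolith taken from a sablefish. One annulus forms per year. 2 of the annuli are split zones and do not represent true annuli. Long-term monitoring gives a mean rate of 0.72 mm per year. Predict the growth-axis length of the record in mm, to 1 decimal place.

9.4 mm

Adjusted count: 15 − 2 = 13 annuli.
13 years at 0.72 mm/year gives 0.72 × 13 = 9.4 mm.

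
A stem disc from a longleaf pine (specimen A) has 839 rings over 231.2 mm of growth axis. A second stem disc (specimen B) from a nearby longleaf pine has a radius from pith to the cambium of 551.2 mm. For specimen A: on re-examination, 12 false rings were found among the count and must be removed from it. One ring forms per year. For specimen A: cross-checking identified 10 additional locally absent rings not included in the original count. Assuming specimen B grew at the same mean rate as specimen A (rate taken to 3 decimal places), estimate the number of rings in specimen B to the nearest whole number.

Specimen A: correcting the raw count gives 839 − 12 + 10 = 837 true rings.
A: Mean rate = 231.2 mm / 837 years ≈ 0.276 mm per year.
For B, 551.2 / 0.276 = 1997.10 years ≈ 1997 rings.

1997 rings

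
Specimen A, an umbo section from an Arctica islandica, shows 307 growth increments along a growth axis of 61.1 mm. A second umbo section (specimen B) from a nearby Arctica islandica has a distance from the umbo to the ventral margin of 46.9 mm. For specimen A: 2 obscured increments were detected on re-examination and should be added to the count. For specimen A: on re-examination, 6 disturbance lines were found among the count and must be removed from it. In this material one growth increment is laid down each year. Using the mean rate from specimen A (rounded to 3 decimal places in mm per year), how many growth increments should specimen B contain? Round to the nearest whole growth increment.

232 growth increments

Specimen A: true growth increment count = 307 − 6 + 2 = 303.
A: Extension rate ≈ 61.1 / 303 = 0.202 mm/yr.
B spans 46.9 / 0.202 = 232.18 years ≈ 232 growth increments.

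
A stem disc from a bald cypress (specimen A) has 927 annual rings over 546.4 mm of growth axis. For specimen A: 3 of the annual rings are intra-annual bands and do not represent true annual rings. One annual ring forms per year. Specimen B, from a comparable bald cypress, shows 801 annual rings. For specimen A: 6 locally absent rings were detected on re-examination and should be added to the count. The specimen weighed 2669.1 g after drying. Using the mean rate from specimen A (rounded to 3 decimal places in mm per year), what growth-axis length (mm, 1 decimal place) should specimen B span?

Specimen A: after corrections the count is 927 − 3 + 6 = 930 annual rings.
A: 546.4 mm over 930 years gives 546.4 / 930 ≈ 0.588 mm/yr.
For B, 0.588 mm/year × 801 years = 471.0 mm.

471.0 mm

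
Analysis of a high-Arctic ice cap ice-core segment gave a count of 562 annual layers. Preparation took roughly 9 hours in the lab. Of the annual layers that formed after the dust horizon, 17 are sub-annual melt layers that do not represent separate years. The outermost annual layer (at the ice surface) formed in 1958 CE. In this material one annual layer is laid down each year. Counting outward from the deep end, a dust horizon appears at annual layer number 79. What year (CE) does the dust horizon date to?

1492 CE

Between annual layer 79 and the ice surface there are 562 − 79 = 483 annual layers.
Removing the 17 false annual layers leaves 483 − 17 = 466 true annual layers beyond the dust horizon.
Counting back 466 years from 1958 CE places the dust horizon in 1958 − 466 = 1492 CE.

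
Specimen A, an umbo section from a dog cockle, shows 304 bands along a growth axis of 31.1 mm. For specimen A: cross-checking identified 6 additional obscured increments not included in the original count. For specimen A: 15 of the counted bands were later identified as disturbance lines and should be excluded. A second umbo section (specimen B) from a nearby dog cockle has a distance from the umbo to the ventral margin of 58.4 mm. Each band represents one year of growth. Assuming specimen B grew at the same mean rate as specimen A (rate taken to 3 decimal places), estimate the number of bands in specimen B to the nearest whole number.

556 bands

Specimen A: after corrections the count is 304 − 15 + 6 = 295 bands.
A: 31.1 mm over 295 years gives 31.1 / 295 ≈ 0.105 mm per year.
B spans 58.4 / 0.105 = 556.19 years ≈ 556 bands.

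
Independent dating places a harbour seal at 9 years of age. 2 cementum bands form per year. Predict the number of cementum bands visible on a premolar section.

Expected cementum bands: 9 × 2 = 18.
So 18 cementum bands should be present.

18 cementum bands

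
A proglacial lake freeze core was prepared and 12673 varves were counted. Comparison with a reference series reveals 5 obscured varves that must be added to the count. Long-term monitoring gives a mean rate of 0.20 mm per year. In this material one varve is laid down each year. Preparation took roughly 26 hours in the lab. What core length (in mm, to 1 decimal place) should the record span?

After corrections the count is 12673 + 5 = 12678 varves.
Length ≈ 0.20 × 12678 = 2535.6 mm.

2535.6 mm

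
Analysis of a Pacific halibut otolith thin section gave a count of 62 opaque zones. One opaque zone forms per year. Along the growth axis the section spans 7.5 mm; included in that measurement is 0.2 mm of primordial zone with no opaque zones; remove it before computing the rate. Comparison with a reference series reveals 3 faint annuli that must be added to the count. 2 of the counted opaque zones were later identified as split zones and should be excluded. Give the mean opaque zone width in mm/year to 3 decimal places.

After corrections the count is 62 − 2 + 3 = 63 opaque zones.
Removing the 0.2 mm offcut leaves 7.5 − 0.2 = 7.3 mm.
Extension rate ≈ 7.3 / 63 = 0.116 mm/year.

0.116 mm/year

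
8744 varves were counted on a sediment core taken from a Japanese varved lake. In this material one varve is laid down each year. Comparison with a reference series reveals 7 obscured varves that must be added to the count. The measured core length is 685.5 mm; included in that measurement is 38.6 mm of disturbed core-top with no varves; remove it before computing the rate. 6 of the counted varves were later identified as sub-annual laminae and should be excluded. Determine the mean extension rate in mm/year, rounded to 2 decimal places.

0.07 mm/year

Adjusted count: 8744 − 6 + 7 = 8745 varves.
Removing the 38.6 mm offcut leaves 685.5 − 38.6 = 646.9 mm.
Mean rate = 646.9 mm / 8745 years ≈ 0.07 mm/year.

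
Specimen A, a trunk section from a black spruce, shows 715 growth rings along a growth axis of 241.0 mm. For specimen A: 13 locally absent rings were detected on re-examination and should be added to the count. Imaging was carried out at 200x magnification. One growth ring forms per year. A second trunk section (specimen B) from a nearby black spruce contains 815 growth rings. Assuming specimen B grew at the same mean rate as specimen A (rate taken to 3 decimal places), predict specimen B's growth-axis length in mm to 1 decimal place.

269.8 mm

Specimen A: after corrections the count is 715 + 13 = 728 growth rings.
A: 241.0 mm over 728 years gives 241.0 / 728 ≈ 0.331 mm/year.
For B, 0.331 mm/year × 815 years = 269.8 mm.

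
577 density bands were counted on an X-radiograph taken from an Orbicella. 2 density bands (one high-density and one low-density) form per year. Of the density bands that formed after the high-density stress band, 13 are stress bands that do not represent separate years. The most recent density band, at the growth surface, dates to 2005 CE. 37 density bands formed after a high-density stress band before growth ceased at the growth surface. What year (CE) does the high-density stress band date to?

There are 37 density bands younger than the high-density stress band.
37 − 13 false = 24 true density bands after the high-density stress band.
24 density bands at 2 per year is 24 / 2 = 12 years.
Counting back 12 years from 2005 CE places the high-density stress band in 2005 − 12 = 1993 CE.

1993 CE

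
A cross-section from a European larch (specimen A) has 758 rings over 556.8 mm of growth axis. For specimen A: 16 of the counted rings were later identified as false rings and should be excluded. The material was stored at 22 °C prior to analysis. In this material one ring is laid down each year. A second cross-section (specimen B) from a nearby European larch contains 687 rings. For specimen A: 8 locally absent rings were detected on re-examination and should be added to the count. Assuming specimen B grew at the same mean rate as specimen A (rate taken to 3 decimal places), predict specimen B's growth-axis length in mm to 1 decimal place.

Specimen A: true ring count = 758 − 16 + 8 = 750.
A: 556.8 mm over 750 years gives 556.8 / 750 ≈ 0.742 mm per year.
For B, 0.742 mm/year × 687 years = 509.8 mm.

509.8 mm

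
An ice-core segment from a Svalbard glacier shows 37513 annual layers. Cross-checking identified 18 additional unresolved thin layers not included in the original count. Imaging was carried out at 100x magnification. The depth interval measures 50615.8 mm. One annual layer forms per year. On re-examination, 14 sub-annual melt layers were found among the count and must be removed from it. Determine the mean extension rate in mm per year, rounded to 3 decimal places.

1.349 mm per year

Adjusted count: 37513 − 14 + 18 = 37517 annual layers.
50615.8 mm over 37517 years gives 50615.8 / 37517 ≈ 1.349 mm per year.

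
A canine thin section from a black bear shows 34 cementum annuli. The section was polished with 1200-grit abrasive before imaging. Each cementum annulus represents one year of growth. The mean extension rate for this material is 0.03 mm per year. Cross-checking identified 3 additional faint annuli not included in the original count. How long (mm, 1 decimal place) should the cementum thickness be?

Adjusted count: 34 + 3 = 37 cementum annuli.
37 years at 0.03 mm/year gives 0.03 × 37 = 1.1 mm.

1.1 mm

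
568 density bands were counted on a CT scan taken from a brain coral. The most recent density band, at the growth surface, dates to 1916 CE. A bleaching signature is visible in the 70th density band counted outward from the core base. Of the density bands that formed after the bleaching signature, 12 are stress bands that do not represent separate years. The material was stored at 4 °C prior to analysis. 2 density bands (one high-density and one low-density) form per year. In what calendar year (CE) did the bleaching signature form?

568 − 70 = 498 density bands lie beyond the bleaching signature toward the growth surface.
Removing the 12 false density bands leaves 498 − 12 = 486 true density bands beyond the bleaching signature.
With 2 density bands per year, 486 / 2 = 243 years.
1916 − 243 = 1673 CE.

1673 CE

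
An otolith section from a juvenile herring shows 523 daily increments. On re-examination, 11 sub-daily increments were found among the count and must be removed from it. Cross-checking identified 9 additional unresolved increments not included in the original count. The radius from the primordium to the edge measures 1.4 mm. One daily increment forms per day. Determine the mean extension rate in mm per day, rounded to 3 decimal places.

0.003 mm per day

Correcting the raw count gives 523 − 11 + 9 = 521 true daily increments.
Extension rate ≈ 1.4 / 521 = 0.003 mm per day.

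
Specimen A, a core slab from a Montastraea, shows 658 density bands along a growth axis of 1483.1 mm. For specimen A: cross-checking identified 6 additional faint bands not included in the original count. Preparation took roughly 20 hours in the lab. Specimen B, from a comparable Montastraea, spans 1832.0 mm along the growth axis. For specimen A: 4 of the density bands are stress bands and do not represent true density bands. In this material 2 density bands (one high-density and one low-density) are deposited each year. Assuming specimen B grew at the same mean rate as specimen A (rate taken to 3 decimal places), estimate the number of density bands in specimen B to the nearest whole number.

Specimen A: adjusted count: 658 − 4 + 6 = 660 density bands.
Specimen A: 660 density bands at 2 per year is 660 / 2 = 330 years.
A: Mean rate = 1483.1 mm / 330 years ≈ 4.494 mm per year.
For B, 1832.0 / 4.494 = 407.65 years; at 2 density bands per year that is 407.65 × 2 ≈ 815 density bands.

815 density bands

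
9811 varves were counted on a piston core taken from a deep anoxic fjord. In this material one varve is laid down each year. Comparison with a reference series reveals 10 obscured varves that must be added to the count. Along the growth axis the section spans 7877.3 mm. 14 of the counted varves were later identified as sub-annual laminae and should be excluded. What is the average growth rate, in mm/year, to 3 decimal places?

0.803 mm/year

After corrections the count is 9811 − 14 + 10 = 9807 varves.
Mean rate = 7877.3 mm / 9807 years ≈ 0.803 mm/year.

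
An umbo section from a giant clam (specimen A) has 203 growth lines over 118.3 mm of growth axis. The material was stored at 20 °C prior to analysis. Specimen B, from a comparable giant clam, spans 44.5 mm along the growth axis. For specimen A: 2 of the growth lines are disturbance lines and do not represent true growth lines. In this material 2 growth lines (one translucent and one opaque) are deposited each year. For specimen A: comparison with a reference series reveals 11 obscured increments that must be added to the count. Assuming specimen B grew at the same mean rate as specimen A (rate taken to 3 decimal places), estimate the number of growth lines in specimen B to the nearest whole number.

80 growth lines

Specimen A: adjusted count: 203 − 2 + 11 = 212 growth lines.
Specimen A: 212 growth lines at 2 per year is 212 / 2 = 106 years.
A: 118.3 mm over 106 years gives 118.3 / 106 ≈ 1.116 mm per year.
B spans 44.5 / 1.116 = 39.87 years; at 2 growth lines per year that is 39.87 × 2 ≈ 80 growth lines.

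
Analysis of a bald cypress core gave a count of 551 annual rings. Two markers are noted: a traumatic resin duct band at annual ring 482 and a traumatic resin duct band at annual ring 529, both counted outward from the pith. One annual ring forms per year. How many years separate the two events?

47 yr

Separation: 529 − 482 = 47 annual rings.
At one annual ring per year, 47 years elapsed between them.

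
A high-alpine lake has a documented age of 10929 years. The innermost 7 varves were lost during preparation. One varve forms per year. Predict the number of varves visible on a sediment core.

10922 varves

At one varve per year, 10929 years correspond to 10929 varves.
Less the 7 uncaptured varves: 10929 − 7 = 10922.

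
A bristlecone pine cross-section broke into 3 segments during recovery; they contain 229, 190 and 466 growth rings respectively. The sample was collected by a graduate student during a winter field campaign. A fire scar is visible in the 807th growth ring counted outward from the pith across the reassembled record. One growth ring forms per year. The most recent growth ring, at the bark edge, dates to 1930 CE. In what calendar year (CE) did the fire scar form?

1852 CE

Total growth rings = 229 + 190 + 466 = 885.
The fire scar sits at growth ring 807 from the pith, so 885 − 807 = 78 growth rings formed after it.
The growth ring at the bark edge is 1930 CE, so the fire scar dates to 1930 − 78 = 1852 CE.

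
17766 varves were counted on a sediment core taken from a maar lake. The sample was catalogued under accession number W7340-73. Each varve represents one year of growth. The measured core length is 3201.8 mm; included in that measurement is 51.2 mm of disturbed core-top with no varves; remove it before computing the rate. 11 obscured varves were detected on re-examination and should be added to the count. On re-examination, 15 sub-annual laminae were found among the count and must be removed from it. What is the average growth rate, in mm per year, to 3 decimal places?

0.177 mm per year

Correcting the raw count gives 17766 − 15 + 11 = 17762 true varves.
The growth record spans 3201.8 − 51.2 = 3150.6 mm.
Extension rate ≈ 3150.6 / 17762 = 0.177 mm per year.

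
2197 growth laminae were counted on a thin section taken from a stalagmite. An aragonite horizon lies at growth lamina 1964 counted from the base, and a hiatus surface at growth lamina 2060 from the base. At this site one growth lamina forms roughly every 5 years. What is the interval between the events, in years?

480 years

2060 − 1964 = 96 growth laminae lie between the two events.
96 growth laminae at 5 years each span 96 × 5 = 480 years.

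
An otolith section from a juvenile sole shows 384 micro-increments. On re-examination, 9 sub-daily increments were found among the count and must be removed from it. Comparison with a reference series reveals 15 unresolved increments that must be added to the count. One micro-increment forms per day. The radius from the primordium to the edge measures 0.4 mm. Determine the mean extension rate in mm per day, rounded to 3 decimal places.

0.001 mm per day

Correcting the raw count gives 384 − 9 + 15 = 390 true micro-increments.
Extension rate ≈ 0.4 / 390 = 0.001 mm per day.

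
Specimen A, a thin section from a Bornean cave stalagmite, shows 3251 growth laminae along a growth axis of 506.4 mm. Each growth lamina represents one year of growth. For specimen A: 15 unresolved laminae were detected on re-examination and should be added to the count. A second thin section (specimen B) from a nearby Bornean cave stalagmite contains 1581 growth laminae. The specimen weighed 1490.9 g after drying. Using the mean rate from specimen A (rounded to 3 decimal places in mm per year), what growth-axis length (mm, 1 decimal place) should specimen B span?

Specimen A: after corrections the count is 3251 + 15 = 3266 growth laminae.
A: Extension rate ≈ 506.4 / 3266 = 0.155 mm per year.
Length of B = 0.155 × 1581 = 245.1 mm.

245.1 mm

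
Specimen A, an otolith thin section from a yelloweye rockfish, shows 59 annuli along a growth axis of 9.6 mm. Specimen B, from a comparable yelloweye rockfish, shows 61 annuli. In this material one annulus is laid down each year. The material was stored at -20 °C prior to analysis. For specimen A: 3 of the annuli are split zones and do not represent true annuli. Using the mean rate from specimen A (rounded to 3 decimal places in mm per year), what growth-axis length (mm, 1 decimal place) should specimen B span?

10.4 mm

Specimen A: adjusted count: 59 − 3 = 56 annuli.
A: 9.6 mm over 56 years gives 9.6 / 56 ≈ 0.171 mm/year.
Length of B = 0.171 × 61 = 10.4 mm.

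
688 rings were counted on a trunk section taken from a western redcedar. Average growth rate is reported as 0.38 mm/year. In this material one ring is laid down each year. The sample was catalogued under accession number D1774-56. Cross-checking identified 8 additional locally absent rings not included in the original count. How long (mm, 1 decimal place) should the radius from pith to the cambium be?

264.5 mm

After corrections the count is 688 + 8 = 696 rings.
Predicted length = 0.38 mm/year × 696 years = 264.5 mm.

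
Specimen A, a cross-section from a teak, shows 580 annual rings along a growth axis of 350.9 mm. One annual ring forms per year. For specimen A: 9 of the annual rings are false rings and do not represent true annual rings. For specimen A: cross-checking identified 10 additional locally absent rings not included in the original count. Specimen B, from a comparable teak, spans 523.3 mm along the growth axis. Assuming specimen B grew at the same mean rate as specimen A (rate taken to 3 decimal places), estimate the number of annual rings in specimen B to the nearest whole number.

Specimen A: after corrections the count is 580 − 9 + 10 = 581 annual rings.
A: Mean rate = 350.9 mm / 581 years ≈ 0.604 mm/year.
Specimen B: 523.3 mm / 0.604 mm per year = 866.39 years ≈ 866 annual rings.

866 annual rings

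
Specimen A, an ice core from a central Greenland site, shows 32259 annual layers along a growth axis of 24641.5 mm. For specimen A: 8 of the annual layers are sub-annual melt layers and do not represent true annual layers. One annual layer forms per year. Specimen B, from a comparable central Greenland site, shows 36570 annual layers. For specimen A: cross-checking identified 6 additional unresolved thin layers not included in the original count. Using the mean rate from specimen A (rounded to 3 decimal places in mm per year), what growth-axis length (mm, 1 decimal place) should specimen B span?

Specimen A: after corrections the count is 32259 − 8 + 6 = 32257 annual layers.
A: Extension rate ≈ 24641.5 / 32257 = 0.764 mm/yr.
Length of B = 0.764 × 36570 = 27939.5 mm.

27939.5 mm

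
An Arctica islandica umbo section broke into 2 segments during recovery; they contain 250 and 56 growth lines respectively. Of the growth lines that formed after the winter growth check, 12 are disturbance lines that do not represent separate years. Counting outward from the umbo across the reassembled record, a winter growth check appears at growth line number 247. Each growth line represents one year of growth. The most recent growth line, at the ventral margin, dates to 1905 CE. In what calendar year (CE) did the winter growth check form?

Total growth lines = 250 + 56 = 306.
Between growth line 247 and the ventral margin there are 306 − 247 = 59 growth lines.
59 − 12 false = 47 true growth lines after the winter growth check.
1905 − 47 = 1858 CE.

1858 CE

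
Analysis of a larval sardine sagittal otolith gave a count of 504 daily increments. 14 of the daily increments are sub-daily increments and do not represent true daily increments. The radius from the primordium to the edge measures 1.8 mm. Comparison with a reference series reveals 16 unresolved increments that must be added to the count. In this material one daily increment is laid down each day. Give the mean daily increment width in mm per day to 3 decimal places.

0.004 mm per day

Correcting the raw count gives 504 − 14 + 16 = 506 true daily increments.
1.8 mm over 506 days gives 1.8 / 506 ≈ 0.004 mm per day.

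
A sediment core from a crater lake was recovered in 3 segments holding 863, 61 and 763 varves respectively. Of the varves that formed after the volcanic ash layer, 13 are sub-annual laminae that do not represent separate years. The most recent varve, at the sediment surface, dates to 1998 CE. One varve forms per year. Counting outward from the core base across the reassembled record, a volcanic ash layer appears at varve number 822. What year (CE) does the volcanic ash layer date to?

1146 CE

Total varves = 863 + 61 + 763 = 1687.
The volcanic ash layer sits at varve 822 from the core base, so 1687 − 822 = 865 varves formed after it.
Excluding 13 false varves: 865 − 13 = 852.
The varve at the sediment surface is 1998 CE, so the volcanic ash layer dates to 1998 − 852 = 1146 CE.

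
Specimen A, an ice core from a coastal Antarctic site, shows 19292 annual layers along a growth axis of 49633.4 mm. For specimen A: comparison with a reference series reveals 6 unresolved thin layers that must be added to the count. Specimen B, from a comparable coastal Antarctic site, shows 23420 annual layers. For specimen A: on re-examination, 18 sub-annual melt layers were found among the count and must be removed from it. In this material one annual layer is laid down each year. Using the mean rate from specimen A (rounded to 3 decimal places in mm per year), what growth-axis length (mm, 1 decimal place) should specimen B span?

Specimen A: correcting the raw count gives 19292 − 18 + 6 = 19280 true annual layers.
A: 49633.4 mm over 19280 years gives 49633.4 / 19280 ≈ 2.574 mm per year.
B's length ≈ 2.574 × 23420 = 60283.1 mm.

60283.1 mm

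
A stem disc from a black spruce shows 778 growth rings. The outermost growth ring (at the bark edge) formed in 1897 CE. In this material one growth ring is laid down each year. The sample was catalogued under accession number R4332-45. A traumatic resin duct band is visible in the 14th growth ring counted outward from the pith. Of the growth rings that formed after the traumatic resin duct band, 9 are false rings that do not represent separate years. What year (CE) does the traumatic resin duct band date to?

Between growth ring 14 and the bark edge there are 778 − 14 = 764 growth rings.
Excluding 9 false growth rings: 764 − 9 = 755.
1897 − 755 = 1142 CE.

1142 CE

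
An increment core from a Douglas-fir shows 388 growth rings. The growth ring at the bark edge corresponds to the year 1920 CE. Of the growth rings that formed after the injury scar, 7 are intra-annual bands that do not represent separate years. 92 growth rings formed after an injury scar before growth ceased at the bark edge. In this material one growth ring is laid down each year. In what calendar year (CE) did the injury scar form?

1835 CE

92 growth rings formed after the injury scar.
92 − 7 false = 85 true growth rings after the injury scar.
1920 − 85 = 1835 CE.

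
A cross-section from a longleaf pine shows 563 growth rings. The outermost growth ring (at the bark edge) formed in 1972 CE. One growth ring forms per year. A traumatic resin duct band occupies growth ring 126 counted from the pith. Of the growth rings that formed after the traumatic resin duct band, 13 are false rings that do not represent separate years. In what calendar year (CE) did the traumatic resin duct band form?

The traumatic resin duct band sits at growth ring 126 from the pith, so 563 − 126 = 437 growth rings formed after it.
Removing the 13 false growth rings leaves 437 − 13 = 424 true growth rings beyond the traumatic resin duct band.
The growth ring at the bark edge is 1972 CE, so the traumatic resin duct band dates to 1972 − 424 = 1548 CE.

1548 CE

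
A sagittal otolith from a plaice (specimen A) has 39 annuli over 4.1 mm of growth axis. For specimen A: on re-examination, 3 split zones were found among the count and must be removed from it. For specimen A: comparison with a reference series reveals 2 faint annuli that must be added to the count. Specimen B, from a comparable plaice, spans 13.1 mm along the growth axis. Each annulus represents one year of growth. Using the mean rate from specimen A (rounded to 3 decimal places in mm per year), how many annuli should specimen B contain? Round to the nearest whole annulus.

Specimen A: adjusted count: 39 − 3 + 2 = 38 annuli.
A: Extension rate ≈ 4.1 / 38 = 0.108 mm/yr.
For B, 13.1 / 0.108 = 121.30 years ≈ 121 annuli.

121 annuli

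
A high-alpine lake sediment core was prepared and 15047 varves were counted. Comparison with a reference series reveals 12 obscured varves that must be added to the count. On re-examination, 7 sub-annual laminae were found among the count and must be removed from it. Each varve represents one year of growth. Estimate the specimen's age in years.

Adjusted count: 15047 − 7 + 12 = 15052 varves.
With a one-to-one varve periodicity this is 15052 years.

15052 years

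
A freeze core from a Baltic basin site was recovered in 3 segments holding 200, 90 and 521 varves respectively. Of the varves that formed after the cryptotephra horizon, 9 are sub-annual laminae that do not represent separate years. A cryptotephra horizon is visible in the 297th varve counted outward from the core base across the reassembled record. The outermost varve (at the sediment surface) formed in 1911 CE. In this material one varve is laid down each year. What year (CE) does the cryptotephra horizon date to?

1406 CE

Total varves = 200 + 90 + 521 = 811.
Between varve 297 and the sediment surface there are 811 − 297 = 514 varves.
Excluding 9 false varves: 514 − 9 = 505.
1911 − 505 = 1406 CE.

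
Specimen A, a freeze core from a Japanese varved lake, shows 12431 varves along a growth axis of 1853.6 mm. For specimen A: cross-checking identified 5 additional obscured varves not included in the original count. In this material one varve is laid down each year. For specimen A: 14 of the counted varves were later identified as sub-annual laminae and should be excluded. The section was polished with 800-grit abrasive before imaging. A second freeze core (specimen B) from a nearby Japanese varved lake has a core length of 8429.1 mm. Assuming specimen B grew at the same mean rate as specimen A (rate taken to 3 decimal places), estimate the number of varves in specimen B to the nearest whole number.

Specimen A: true varve count = 12431 − 14 + 5 = 12422.
A: 1853.6 mm over 12422 years gives 1853.6 / 12422 ≈ 0.149 mm per year.
B spans 8429.1 / 0.149 = 56571.14 years ≈ 56571 varves.

56571 varves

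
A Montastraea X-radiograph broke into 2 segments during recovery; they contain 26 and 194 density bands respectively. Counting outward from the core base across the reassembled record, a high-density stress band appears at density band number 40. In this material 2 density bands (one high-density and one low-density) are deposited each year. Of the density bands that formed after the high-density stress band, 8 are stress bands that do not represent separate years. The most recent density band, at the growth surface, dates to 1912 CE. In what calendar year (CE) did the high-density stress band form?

Total density bands = 26 + 194 = 220.
The high-density stress band sits at density band 40 from the core base, so 220 − 40 = 180 density bands formed after it.
Excluding 8 false density bands: 180 − 8 = 172.
Dividing by 2 density bands per year: 172 / 2 = 86 years.
1912 − 86 = 1826 CE.

1826 CE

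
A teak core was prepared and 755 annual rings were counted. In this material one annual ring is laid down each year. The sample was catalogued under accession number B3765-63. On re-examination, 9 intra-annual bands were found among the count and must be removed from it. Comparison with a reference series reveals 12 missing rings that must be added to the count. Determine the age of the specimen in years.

Adjusted count: 755 − 9 + 12 = 758 annual rings.
With a one-to-one annual ring periodicity this is 758 years.

758 years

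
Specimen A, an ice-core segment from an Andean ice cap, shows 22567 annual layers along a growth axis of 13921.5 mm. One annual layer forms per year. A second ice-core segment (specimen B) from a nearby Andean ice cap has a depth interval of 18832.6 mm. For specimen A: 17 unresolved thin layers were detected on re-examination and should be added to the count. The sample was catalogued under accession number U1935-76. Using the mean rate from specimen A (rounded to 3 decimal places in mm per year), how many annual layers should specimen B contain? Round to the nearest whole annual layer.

30572 annual layers

Specimen A: correcting the raw count gives 22567 + 17 = 22584 true annual layers.
A: Mean rate = 13921.5 mm / 22584 years ≈ 0.616 mm/yr.
B spans 18832.6 / 0.616 = 30572.40 years ≈ 30572 annual layers.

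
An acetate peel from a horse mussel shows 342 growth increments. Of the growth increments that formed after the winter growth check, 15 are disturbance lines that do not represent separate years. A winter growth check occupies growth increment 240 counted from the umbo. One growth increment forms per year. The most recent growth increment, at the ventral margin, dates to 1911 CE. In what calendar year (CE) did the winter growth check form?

1824 CE

Between growth increment 240 and the ventral margin there are 342 − 240 = 102 growth increments.
Excluding 15 false growth increments: 102 − 15 = 87.
Counting back 87 years from 1911 CE places the winter growth check in 1911 − 87 = 1824 CE.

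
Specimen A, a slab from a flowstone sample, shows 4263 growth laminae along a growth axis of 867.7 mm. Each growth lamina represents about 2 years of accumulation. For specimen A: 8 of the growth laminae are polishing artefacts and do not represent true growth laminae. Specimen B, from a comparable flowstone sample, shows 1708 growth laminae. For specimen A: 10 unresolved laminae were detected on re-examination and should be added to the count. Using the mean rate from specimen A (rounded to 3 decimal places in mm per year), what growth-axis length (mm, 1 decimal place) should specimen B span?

348.4 mm

Specimen A: adjusted count: 4263 − 8 + 10 = 4265 growth laminae.
Specimen A: multiplying by 2 years per growth lamina: 4265 × 2 = 8530 years.
A: 867.7 mm over 8530 years gives 867.7 / 8530 ≈ 0.102 mm/year.
Specimen B: multiplying by 2 years per growth lamina: 1708 × 2 = 3416 years. Length of B = 0.102 × 3416 = 348.4 mm.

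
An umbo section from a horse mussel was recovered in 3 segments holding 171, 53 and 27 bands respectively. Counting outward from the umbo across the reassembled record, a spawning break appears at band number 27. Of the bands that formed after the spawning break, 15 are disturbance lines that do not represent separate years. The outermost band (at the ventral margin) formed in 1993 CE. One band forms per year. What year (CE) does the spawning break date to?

Total bands = 171 + 53 + 27 = 251.
The spawning break sits at band 27 from the umbo, so 251 − 27 = 224 bands formed after it.
Removing the 15 false bands leaves 224 − 15 = 209 true bands beyond the spawning break.
1993 − 209 = 1784 CE.

1784 CE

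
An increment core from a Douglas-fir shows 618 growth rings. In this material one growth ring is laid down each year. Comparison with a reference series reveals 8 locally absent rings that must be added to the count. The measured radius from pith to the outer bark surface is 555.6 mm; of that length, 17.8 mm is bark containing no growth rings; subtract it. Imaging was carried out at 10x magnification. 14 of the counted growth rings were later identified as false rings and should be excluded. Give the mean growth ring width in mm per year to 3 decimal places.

0.879 mm per year

After corrections the count is 618 − 14 + 8 = 612 growth rings.
The growth record spans 555.6 − 17.8 = 537.8 mm.
Extension rate ≈ 537.8 / 612 = 0.879 mm per year.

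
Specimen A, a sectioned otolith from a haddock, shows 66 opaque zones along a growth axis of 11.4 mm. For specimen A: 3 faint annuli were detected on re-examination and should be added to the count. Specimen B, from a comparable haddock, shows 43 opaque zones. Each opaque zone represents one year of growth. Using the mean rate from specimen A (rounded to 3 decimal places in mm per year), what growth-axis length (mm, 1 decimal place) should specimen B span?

Specimen A: after corrections the count is 66 + 3 = 69 opaque zones.
A: 11.4 mm over 69 years gives 11.4 / 69 ≈ 0.165 mm/year.
B's length ≈ 0.165 × 43 = 7.1 mm.

7.1 mm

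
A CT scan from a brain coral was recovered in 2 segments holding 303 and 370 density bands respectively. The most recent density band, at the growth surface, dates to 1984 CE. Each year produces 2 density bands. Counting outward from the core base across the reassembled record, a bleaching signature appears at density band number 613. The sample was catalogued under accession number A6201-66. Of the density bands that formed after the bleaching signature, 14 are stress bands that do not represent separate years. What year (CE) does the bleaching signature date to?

1961 CE

Total density bands = 303 + 370 = 673.
The bleaching signature sits at density band 613 from the core base, so 673 − 613 = 60 density bands formed after it.
Removing the 14 false density bands leaves 60 − 14 = 46 true density bands beyond the bleaching signature.
With 2 density bands per year, 46 / 2 = 23 years.
The density band at the growth surface is 1984 CE, so the bleaching signature dates to 1984 − 23 = 1961 CE.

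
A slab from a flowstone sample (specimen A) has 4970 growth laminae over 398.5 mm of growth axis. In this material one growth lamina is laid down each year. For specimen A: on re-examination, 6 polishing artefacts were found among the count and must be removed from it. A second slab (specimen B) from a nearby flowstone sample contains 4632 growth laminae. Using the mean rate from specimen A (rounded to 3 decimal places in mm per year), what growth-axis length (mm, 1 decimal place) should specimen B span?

370.6 mm

Specimen A: after corrections the count is 4970 − 6 = 4964 growth laminae.
A: 398.5 mm over 4964 years gives 398.5 / 4964 ≈ 0.080 mm per year.
B's length ≈ 0.080 × 4632 = 370.6 mm.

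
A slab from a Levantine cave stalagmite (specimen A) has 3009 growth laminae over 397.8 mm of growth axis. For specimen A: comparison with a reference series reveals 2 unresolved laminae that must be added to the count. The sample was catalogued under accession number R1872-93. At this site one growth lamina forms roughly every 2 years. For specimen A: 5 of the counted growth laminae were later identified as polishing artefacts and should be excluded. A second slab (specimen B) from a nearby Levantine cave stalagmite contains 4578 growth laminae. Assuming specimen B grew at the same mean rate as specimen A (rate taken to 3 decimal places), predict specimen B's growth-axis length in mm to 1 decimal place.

604.3 mm

Specimen A: after corrections the count is 3009 − 5 + 2 = 3006 growth laminae.
Specimen A: at 2 years per growth lamina, 3006 × 2 = 6012 years.
A: 397.8 mm over 6012 years gives 397.8 / 6012 ≈ 0.066 mm per year.
Specimen B: multiplying by 2 years per growth lamina: 4578 × 2 = 9156 years. Length of B = 0.066 × 9156 = 604.3 mm.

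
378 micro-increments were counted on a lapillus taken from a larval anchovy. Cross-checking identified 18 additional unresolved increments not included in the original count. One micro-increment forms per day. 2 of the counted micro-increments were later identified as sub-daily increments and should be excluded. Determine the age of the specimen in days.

Correcting the raw count gives 378 − 2 + 18 = 394 true micro-increments.
With a one-to-one micro-increment periodicity this is 394 days.

394 days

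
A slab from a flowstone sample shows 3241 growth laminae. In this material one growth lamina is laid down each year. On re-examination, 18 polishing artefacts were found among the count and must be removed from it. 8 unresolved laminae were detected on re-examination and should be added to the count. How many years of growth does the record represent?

3231 years

After corrections the count is 3241 − 18 + 8 = 3231 growth laminae.
At one growth lamina per year, that is 3231 years.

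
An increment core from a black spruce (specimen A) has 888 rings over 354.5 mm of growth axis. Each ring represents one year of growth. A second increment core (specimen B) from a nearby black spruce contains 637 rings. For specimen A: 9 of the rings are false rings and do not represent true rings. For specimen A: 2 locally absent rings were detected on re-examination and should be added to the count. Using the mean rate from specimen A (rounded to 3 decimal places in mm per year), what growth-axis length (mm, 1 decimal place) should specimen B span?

256.1 mm

Specimen A: adjusted count: 888 − 9 + 2 = 881 rings.
A: Extension rate ≈ 354.5 / 881 = 0.402 mm/year.
For B, 0.402 mm/year × 637 years = 256.1 mm.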